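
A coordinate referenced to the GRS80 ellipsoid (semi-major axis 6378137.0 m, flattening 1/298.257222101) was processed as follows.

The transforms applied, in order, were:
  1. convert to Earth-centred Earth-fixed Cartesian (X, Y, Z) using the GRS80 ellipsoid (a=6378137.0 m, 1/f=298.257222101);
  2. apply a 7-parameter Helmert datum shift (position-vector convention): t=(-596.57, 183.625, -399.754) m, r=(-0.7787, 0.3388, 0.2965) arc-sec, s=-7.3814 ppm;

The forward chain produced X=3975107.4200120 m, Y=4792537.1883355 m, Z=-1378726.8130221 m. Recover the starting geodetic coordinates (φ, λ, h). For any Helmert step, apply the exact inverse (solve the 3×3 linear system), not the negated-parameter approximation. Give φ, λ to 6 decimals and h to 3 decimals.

φ=-12.562643°, λ=50.321062°, h=425.792 m

start: X=3975107.4200, Y=4792537.1883, Z=-1378726.8130 m
→ Helmert⁻¹: X=3975742.4894, Y=4792388.4263, Z=-1378312.6103
→ geod (Bowring, a=6378137.000): φ=-12.56264300°, λ=50.32106200°, h=425.7920 m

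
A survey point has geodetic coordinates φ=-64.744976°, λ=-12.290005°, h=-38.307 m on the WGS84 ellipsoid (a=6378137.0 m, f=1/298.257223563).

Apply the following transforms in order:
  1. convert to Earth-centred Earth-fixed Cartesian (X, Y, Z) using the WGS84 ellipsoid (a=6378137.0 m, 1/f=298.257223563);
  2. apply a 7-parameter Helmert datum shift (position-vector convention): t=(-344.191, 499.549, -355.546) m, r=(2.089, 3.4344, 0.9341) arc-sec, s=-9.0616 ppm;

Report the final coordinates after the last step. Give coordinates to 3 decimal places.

start: φ=-64.744976°, λ=-12.290005°, h=-38.307 m
→ ECEF (a=6378137.000, f=1/298.257223563): X=2666150.5019, Y=-580827.6287, Z=-5745601.6664
→ Helmert 7p (PV): X=2665689.1157, Y=-580252.5530, Z=-5745955.4227

X=2665689.116 m, Y=-580252.553 m, Z=-5745955.423 m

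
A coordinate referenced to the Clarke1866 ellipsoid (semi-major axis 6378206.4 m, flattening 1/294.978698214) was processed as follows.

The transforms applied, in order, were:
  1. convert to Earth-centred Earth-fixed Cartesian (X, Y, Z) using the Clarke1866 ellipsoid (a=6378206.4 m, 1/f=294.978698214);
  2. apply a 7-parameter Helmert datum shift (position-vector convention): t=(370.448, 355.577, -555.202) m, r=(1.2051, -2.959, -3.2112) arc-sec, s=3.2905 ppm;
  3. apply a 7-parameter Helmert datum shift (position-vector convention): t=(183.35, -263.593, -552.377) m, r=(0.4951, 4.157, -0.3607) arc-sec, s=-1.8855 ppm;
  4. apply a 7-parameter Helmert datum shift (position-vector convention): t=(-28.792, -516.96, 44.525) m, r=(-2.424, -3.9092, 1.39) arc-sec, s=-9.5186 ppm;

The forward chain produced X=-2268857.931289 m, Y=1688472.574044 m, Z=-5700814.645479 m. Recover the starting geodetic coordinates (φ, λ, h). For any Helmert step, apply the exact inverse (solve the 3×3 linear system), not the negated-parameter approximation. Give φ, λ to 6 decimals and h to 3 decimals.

start: X=-2268857.9313, Y=1688472.5740, Z=-5700814.6455 m
→ Helmert⁻¹: X=-2268947.3974, Y=1689087.8970, Z=-5700850.5834
→ Helmert⁻¹: X=-2269023.0967, Y=1689337.0247, Z=-5700358.7385
→ Helmert⁻¹: X=-2269494.1375, Y=1688907.2571, Z=-5699762.0914
→ geod (Bowring, a=6378206.400): φ=-63.75803300°, λ=143.34419400°, h=2358.6890 m

φ=-63.758033°, λ=143.344194°, h=2358.689 m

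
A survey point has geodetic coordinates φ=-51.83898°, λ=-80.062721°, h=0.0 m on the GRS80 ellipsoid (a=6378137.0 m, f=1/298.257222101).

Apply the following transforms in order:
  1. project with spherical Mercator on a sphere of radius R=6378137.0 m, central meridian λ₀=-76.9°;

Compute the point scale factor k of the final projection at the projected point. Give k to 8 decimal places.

start: φ=-51.838980°, λ=-80.062721°, h=0.000 m
→ into merc (λ₀=-76.9°): φ=-51.83898000°, λ−λ₀=-3.16272100°
scale k = 1.61845397

1.61845397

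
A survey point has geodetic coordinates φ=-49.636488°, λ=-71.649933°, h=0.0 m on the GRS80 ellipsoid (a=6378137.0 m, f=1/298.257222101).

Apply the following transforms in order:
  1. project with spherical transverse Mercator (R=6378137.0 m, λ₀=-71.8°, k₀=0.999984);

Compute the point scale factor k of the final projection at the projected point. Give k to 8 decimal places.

0.99998544

start: φ=-49.636488°, λ=-71.649933°, h=0.000 m
→ into tm (λ₀=-71.8°): φ=-49.63648800°, λ−λ₀=0.15006700°
scale k = 0.99998544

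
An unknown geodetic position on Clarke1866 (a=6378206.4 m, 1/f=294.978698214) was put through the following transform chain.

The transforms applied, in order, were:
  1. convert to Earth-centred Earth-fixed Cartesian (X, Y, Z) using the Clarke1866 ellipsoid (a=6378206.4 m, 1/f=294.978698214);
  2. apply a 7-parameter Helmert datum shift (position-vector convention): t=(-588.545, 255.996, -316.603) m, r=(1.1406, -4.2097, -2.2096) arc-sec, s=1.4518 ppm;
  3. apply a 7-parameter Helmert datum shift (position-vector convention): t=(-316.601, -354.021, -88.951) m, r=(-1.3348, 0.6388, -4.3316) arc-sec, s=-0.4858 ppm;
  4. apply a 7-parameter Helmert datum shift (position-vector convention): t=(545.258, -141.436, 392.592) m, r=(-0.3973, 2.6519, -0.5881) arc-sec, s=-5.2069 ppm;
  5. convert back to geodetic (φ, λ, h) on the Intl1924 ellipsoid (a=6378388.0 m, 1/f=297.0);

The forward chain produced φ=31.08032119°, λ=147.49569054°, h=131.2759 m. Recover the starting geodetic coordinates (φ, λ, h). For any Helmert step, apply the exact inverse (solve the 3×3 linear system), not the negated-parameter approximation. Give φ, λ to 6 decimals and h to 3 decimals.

φ=31.082706°, λ=147.493529°, h=235.920 m

start: φ=31.080321°, λ=147.495691°, h=131.276 m
→ ECEF (a=6378388.000, f=1/297.0): X=-4611230.5073, Y=2938165.4400, Z=3273639.2846
→ Helmert⁻¹: X=-4611850.2391, Y=2938302.7215, Z=3273210.1023
→ Helmert⁻¹: X=-4611607.7256, Y=2938540.1430, Z=3273305.3775
→ Helmert⁻¹: X=-4610977.1487, Y=2938248.5892, Z=3273695.0863
→ geod (Bowring, a=6378206.400): φ=31.08270600°, λ=147.49352900°, h=235.9200 m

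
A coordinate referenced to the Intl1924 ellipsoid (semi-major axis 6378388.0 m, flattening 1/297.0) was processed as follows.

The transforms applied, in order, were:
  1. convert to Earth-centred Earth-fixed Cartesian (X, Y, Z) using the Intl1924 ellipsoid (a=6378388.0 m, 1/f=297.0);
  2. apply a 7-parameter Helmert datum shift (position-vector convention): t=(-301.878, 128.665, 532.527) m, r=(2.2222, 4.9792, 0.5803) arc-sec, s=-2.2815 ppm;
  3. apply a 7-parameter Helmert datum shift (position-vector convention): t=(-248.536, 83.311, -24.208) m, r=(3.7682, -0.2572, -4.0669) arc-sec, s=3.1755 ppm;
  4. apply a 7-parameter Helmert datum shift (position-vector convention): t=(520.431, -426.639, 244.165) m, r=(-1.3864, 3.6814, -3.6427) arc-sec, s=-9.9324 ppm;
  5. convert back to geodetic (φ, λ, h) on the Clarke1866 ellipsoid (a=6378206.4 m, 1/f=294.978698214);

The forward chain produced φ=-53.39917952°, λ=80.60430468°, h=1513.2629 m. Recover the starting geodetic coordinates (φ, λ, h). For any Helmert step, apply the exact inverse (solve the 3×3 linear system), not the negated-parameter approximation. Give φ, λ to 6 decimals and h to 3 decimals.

start: φ=-53.399180°, λ=80.604305°, h=1513.263 m
→ ECEF (a=6378206.400, f=1/294.978698214): X=622339.3734, Y=3761001.0209, Z=-5098166.8373
→ Helmert⁻¹: X=621849.6856, Y=3761510.2712, Z=-5098425.2607
→ Helmert⁻¹: X=622015.7268, Y=3761334.1376, Z=-5098454.3533
→ Helmert⁻¹: X=622452.6958, Y=3761157.3682, Z=-5099024.0087
→ geod (Bowring, a=6378388.000): φ=-53.40126300°, λ=80.60300800°, h=2028.4770 m

φ=-53.401263°, λ=80.603008°, h=2028.477 m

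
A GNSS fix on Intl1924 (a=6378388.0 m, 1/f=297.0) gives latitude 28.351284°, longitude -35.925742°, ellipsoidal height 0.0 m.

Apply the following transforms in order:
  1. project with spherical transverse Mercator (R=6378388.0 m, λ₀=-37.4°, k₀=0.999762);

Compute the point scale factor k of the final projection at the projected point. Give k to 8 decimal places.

1.00001836

start: φ=28.351284°, λ=-35.925742°, h=0.000 m
→ into tm (λ₀=-37.4°): φ=28.35128400°, λ−λ₀=1.47425800°
scale k = 1.00001836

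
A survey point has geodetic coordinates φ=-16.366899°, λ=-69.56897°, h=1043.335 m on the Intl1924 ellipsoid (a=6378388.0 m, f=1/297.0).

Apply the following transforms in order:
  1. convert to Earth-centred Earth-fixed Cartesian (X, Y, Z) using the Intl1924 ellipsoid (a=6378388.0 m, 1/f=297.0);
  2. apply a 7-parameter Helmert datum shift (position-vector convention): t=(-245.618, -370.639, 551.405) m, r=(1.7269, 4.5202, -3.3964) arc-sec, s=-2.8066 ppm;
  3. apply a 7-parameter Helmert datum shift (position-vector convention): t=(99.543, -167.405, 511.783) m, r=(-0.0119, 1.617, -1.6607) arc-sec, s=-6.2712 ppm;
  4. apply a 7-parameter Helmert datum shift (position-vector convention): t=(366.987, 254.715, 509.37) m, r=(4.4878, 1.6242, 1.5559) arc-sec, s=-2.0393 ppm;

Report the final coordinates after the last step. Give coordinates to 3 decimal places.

X=2137290.354 m, Y=-5737602.520 m, Z=-1784696.311 m

start: φ=-16.366899°, λ=-69.568970°, h=1043.335 m
→ ECEF (a=6378388.000, f=1/297.0): X=2137257.7802, Y=-5737400.3883, Z=-1786035.7586
→ Helmert 7p (PV): X=2136872.5507, Y=-5737775.1641, Z=-1785574.2126
→ Helmert 7p (PV): X=2136898.4989, Y=-5737923.8938, Z=-1785067.6527
→ Helmert 7p (PV): X=2137290.3542, Y=-5737602.5200, Z=-1784696.3114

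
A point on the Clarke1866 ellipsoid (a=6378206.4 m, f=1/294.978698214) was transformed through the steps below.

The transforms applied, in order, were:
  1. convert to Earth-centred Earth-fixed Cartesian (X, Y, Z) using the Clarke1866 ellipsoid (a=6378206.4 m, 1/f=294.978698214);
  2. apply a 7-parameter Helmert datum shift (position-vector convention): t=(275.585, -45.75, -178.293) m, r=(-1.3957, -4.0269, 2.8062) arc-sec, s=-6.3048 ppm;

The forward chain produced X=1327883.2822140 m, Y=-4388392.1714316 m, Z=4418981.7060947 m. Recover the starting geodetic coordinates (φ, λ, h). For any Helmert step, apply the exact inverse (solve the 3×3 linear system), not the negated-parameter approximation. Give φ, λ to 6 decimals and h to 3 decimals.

start: X=1327883.2822, Y=-4388392.1714, Z=4418981.7061 m
→ Helmert⁻¹: X=1327642.6383, Y=-4388422.0539, Z=4419132.2472
→ geod (Bowring, a=6378206.400): φ=44.14002600°, λ=-73.16770000°, h=92.3600 m

φ=44.140026°, λ=-73.167700°, h=92.360 m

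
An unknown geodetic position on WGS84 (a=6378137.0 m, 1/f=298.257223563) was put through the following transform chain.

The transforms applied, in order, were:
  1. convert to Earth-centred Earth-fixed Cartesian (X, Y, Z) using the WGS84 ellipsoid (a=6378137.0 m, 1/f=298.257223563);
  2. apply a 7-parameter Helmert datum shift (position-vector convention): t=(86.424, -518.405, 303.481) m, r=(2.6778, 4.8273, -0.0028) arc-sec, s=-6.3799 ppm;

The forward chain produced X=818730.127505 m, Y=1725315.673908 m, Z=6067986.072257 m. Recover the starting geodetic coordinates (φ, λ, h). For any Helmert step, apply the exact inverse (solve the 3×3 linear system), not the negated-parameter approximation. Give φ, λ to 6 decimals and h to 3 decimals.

start: X=818730.1275, Y=1725315.6739, Z=6067986.0723 m
→ Helmert⁻¹: X=818506.8977, Y=1725923.8739, Z=6067718.0520
→ geod (Bowring, a=6378137.000): φ=72.63539100°, λ=64.62769200°, h=2615.0180 m

φ=72.635391°, λ=64.627692°, h=2615.018 m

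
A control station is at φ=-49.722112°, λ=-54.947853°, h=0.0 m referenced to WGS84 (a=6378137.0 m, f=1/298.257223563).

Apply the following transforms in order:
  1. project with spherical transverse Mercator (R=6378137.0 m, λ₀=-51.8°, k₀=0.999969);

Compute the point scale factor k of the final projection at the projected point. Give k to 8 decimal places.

1.00059973

start: φ=-49.722112°, λ=-54.947853°, h=0.000 m
→ into tm (λ₀=-51.8°): φ=-49.72211200°, λ−λ₀=-3.14785300°
scale k = 1.00059973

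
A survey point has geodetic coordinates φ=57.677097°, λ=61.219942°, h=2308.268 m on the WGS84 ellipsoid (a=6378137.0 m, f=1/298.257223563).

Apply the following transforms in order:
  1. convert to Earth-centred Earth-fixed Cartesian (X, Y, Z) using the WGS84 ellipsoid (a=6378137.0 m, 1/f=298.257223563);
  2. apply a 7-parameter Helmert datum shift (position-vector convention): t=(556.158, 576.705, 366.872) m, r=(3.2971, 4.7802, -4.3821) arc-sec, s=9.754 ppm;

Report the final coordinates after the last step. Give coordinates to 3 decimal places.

start: φ=57.677097°, λ=61.219942°, h=2308.268 m
→ ECEF (a=6378137.000, f=1/298.257223563): X=1646430.3106, Y=2997316.2853, Z=5368544.8600
→ Helmert 7p (PV): X=1647190.6242, Y=2997801.4314, Z=5368973.8522

X=1647190.624 m, Y=2997801.431 m, Z=5368973.852 m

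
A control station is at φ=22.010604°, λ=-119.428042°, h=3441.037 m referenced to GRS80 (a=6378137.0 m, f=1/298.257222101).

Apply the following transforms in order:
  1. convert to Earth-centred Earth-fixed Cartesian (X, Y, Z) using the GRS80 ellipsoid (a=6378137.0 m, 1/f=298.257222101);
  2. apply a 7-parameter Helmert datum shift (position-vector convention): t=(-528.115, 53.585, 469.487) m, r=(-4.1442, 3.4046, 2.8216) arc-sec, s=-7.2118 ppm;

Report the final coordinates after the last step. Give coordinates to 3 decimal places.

start: φ=22.010604°, λ=-119.428042°, h=3441.037 m
→ ECEF (a=6378137.000, f=1/298.257222101): X=-2908298.5630, Y=-5155497.0464, Z=2376791.1651
→ Helmert 7p (PV): X=-2908695.9489, Y=-5155398.3115, Z=2377395.0968

X=-2908695.949 m, Y=-5155398.311 m, Z=2377395.097 m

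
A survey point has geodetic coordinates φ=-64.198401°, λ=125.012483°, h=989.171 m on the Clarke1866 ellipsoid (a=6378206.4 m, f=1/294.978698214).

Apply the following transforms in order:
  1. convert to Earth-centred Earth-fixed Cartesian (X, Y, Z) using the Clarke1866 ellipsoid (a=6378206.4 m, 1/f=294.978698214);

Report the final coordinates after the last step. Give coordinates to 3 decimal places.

X=-1597466.463 m, Y=2280360.972 m, Z=-5720074.385 m

start: φ=-64.198401°, λ=125.012483°, h=989.171 m
→ ECEF (a=6378206.400, f=1/294.978698214): X=-1597466.4630, Y=2280360.9719, Z=-5720074.3854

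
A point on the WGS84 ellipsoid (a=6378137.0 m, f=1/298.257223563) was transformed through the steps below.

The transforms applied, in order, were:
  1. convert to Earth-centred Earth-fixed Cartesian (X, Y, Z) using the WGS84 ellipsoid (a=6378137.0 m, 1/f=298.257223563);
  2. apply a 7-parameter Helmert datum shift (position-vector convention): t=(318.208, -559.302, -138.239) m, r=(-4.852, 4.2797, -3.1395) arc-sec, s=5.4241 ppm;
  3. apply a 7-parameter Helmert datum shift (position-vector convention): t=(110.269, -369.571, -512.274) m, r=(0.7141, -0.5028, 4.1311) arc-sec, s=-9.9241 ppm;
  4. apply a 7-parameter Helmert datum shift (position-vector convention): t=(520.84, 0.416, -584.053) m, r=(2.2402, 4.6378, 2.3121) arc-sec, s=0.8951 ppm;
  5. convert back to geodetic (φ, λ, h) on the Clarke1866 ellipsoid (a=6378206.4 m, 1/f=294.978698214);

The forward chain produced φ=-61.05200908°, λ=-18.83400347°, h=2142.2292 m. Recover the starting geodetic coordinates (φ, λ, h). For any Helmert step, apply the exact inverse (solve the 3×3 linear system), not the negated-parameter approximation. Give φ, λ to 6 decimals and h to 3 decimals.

start: φ=-61.052009°, λ=-18.834003°, h=2142.229 m
→ ECEF (a=6378206.400, f=1/294.978698214): X=2930440.8970, Y=-999544.5344, Z=-5559828.2438
→ Helmert⁻¹: X=2930031.2251, Y=-999637.2764, Z=-5559162.4770
→ Helmert⁻¹: X=2929916.4679, Y=-999355.5477, Z=-5558709.0504
→ Helmert⁻¹: X=2929712.9002, Y=-998615.4822, Z=-5558503.3646
→ geod (Bowring, a=6378137.000): φ=-61.05220800°, λ=-18.82207700°, h=391.6170 m

φ=-61.052208°, λ=-18.822077°, h=391.617 m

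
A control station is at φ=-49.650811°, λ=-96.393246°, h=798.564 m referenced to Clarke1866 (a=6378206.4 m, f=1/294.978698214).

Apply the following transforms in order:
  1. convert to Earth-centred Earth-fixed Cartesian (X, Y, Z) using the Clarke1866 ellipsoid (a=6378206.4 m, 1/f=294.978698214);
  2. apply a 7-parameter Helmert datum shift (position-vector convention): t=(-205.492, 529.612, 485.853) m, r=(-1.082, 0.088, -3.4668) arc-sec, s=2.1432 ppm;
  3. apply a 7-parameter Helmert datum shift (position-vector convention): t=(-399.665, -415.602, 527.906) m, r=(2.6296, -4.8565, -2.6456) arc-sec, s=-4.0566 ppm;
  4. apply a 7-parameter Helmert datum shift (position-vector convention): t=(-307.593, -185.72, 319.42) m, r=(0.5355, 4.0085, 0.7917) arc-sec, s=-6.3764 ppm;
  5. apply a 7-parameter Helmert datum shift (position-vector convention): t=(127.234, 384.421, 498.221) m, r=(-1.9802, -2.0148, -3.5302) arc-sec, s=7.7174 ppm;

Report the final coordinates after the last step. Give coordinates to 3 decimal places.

start: φ=-49.650811°, λ=-96.393246°, h=798.564 m
→ ECEF (a=6378206.400, f=1/294.978698214): X=-460795.0411, Y=-4112456.5226, Z=-4838137.6685
→ Helmert 7p (PV): X=-461072.7052, Y=-4111953.3590, Z=-4837640.4153
→ Helmert 7p (PV): X=-461409.3388, Y=-4112284.6934, Z=-4837156.1625
→ Helmert 7p (PV): X=-461792.2092, Y=-4112433.4048, Z=-4836807.6081
→ Helmert 7p (PV): X=-461691.6770, Y=-4112119.2526, Z=-4836311.7447

X=-461691.677 m, Y=-4112119.253 m, Z=-4836311.745 m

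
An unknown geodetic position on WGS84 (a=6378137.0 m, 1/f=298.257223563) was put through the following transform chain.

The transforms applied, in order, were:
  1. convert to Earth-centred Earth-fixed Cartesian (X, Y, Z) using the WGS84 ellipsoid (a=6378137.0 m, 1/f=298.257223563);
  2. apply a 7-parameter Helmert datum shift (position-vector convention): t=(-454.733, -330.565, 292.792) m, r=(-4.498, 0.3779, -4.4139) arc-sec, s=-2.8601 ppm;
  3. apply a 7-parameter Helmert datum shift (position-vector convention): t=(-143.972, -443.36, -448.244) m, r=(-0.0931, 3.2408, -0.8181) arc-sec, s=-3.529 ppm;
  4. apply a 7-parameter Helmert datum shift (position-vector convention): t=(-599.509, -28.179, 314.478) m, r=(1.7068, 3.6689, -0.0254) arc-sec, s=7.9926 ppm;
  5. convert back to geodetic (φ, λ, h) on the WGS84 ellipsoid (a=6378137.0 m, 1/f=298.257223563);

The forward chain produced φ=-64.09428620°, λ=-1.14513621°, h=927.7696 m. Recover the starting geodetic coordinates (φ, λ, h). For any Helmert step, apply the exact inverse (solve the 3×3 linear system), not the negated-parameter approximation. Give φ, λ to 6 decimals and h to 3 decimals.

φ=-64.083374°, λ=-1.125031°, h=1576.541 m

start: φ=-64.094286°, λ=-1.145136°, h=927.770 m
→ ECEF (a=6378137.000, f=1/298.257223563): X=2793978.6260, Y=-55849.0031, Z=-5715149.3528
→ Helmert⁻¹: X=2794657.4672, Y=-55867.3273, Z=-5715367.9780
→ Helmert⁻¹: X=2794901.3134, Y=-55410.4981, Z=-5714896.0140
→ Helmert⁻¹: X=2795375.6870, Y=-54895.6409, Z=-5715201.2277
→ geod (Bowring, a=6378137.000): φ=-64.08337400°, λ=-1.12503100°, h=1576.5410 m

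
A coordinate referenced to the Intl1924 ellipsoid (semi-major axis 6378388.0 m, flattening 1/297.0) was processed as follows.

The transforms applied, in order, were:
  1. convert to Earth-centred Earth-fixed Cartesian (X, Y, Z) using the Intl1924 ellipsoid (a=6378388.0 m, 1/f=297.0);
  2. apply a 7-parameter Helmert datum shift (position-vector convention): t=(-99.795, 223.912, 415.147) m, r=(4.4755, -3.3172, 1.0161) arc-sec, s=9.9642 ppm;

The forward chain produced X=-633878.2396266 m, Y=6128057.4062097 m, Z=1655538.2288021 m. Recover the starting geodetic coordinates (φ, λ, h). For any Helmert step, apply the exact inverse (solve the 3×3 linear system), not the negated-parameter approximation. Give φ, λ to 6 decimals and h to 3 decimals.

start: X=-633878.2396, Y=6128057.4062, Z=1655538.2288 m
→ Helmert⁻¹: X=-633715.3270, Y=6127811.4672, Z=1654983.8213
→ geod (Bowring, a=6378388.000): φ=15.13426500°, λ=95.90432600°, h=1985.9670 m

φ=15.134265°, λ=95.904326°, h=1985.967 m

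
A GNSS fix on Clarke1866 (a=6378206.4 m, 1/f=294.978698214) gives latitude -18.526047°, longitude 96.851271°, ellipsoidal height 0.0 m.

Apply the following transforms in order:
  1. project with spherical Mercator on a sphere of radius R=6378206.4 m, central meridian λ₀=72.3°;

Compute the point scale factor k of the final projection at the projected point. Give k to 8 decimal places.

1.05465284

start: φ=-18.526047°, λ=96.851271°, h=0.000 m
→ into merc (λ₀=72.3°): φ=-18.52604700°, λ−λ₀=24.55127100°
scale k = 1.05465284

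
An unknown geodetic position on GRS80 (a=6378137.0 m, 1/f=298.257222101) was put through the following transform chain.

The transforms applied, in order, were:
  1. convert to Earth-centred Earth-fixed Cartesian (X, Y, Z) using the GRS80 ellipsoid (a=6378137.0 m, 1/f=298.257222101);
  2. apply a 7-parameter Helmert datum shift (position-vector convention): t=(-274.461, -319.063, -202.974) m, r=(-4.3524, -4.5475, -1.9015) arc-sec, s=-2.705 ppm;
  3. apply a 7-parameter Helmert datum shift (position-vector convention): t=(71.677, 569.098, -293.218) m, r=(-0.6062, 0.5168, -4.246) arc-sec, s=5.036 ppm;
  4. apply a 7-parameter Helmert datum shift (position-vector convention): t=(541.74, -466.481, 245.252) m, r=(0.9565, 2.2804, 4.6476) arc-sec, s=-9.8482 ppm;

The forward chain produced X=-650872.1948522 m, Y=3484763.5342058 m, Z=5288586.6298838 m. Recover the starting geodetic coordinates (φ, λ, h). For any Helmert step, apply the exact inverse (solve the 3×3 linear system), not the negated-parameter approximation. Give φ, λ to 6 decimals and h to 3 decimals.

start: X=-650872.1949, Y=3484763.5342, Z=5288586.6299 m
→ Helmert⁻¹: X=-651400.2852, Y=3485303.5397, Z=5288370.0952
→ Helmert⁻¹: X=-651553.6652, Y=3484687.9373, Z=5288645.2884
→ Helmert⁻¹: X=-651196.4872, Y=3484898.8218, Z=5288950.4606
→ geod (Bowring, a=6378137.000): φ=56.34344600°, λ=100.58435900°, h=3867.5970 m

φ=56.343446°, λ=100.584359°, h=3867.597 m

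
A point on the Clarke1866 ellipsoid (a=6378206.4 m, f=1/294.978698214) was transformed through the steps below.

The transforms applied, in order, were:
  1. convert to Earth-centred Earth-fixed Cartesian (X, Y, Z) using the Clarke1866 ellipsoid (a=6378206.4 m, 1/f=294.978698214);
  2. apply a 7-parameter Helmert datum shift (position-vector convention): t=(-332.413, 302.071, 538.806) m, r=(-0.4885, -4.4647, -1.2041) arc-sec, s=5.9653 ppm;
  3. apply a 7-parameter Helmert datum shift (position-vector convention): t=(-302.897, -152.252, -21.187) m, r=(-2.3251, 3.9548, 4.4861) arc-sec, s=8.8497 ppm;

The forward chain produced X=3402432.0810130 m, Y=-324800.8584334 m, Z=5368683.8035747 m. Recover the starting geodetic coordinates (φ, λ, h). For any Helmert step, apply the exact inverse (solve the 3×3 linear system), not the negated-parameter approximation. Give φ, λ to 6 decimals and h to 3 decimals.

φ=57.686071°, λ=-5.456610°, h=1354.943 m

start: X=3402432.0810, Y=-324800.8584, Z=5368683.8036 m
→ Helmert⁻¹: X=3402594.8647, Y=-324780.2556, Z=5368719.0579
→ Helmert⁻¹: X=3403025.0705, Y=-325073.2350, Z=5368073.7993
→ geod (Bowring, a=6378206.400): φ=57.68607100°, λ=-5.45661000°, h=1354.9430 m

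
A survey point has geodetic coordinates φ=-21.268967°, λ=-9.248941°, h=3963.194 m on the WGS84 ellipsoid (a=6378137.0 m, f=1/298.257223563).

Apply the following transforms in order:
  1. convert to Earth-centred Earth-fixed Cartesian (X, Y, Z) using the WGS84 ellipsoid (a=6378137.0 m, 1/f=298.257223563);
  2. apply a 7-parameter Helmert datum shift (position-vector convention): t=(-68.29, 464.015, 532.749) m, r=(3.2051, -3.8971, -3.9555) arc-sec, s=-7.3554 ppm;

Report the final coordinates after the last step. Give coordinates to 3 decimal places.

X=5872580.555 m, Y=-955918.938 m, Z=-2299963.480 m

start: φ=-21.268967°, λ=-9.248941°, h=3963.194 m
→ ECEF (a=6378137.000, f=1/298.257223563): X=5872666.9131, Y=-956313.1173, Z=-2300609.2462
→ Helmert 7p (PV): X=5872580.5550, Y=-955918.9380, Z=-2299963.4797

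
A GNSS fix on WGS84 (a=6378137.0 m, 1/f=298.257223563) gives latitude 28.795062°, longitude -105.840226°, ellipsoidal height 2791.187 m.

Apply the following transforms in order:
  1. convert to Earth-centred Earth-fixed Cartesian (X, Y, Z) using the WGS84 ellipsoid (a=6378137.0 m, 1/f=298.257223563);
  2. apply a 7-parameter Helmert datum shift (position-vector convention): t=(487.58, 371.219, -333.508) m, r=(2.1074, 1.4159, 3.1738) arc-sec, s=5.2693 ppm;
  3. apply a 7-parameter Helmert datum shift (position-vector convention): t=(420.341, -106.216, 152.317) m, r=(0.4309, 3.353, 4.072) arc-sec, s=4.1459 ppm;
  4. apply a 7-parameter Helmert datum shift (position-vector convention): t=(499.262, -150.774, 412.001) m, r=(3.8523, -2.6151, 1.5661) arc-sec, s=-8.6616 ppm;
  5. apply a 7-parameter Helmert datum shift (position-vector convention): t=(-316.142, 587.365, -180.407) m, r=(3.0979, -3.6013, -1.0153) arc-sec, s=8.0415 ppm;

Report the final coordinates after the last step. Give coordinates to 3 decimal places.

X=-1526271.772 m, Y=-5383295.679 m, Z=3055178.723 m

start: φ=28.795062°, λ=-105.840226°, h=2791.187 m
→ ECEF (a=6378137.000, f=1/298.257223563): X=-1527531.4315, Y=-5383751.6462, Z=3055359.7910
→ Helmert 7p (PV): X=-1526948.0866, Y=-5383463.5168, Z=3054997.8625
→ Helmert 7p (PV): X=-1526378.1359, Y=-5383628.5787, Z=3055176.4206
→ Helmert 7p (PV): X=-1525863.5116, Y=-5383801.3705, Z=3055442.0608
→ Helmert 7p (PV): X=-1526271.7720, Y=-5383295.6787, Z=3055178.7227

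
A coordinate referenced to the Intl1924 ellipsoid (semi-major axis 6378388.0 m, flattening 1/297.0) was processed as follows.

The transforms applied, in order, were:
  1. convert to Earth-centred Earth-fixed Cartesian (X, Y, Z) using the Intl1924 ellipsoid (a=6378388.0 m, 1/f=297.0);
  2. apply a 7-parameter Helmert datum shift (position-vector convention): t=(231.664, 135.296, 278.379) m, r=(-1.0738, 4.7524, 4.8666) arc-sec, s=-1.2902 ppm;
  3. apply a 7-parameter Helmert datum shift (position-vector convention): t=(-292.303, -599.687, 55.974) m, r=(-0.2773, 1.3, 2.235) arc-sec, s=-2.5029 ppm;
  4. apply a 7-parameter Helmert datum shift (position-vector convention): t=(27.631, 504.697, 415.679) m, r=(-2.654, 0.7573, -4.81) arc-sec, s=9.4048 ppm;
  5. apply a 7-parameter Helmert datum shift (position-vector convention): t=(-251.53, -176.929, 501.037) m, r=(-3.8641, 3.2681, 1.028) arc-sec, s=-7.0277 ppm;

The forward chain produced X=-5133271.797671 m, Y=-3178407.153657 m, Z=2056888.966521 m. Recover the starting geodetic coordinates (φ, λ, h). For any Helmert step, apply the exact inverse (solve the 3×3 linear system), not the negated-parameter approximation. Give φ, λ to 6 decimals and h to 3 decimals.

φ=18.917841°, λ=-148.235606°, h=1526.333 m

start: X=-5133271.7977, Y=-3178407.1537, Z=2056888.9665 m
→ Helmert⁻¹: X=-5133104.7612, Y=-3178265.4990, Z=2056261.5108
→ Helmert⁻¹: X=-5133017.5341, Y=-3178886.4517, Z=2055766.7487
→ Helmert⁻¹: X=-5132785.4720, Y=-3178241.8665, Z=2055679.2974
→ Helmert⁻¹: X=-5133146.1006, Y=-3178270.8517, Z=2055268.7552
→ geod (Bowring, a=6378388.000): φ=18.91784100°, λ=-148.23560600°, h=1526.3330 m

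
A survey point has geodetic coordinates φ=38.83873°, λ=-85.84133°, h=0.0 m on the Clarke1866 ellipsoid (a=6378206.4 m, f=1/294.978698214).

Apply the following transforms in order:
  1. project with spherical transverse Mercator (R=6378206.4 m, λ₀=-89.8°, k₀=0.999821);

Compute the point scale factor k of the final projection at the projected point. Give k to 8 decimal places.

1.00126969

start: φ=38.838730°, λ=-85.841330°, h=0.000 m
→ into tm (λ₀=-89.8°): φ=38.83873000°, λ−λ₀=3.95867000°
scale k = 1.00126969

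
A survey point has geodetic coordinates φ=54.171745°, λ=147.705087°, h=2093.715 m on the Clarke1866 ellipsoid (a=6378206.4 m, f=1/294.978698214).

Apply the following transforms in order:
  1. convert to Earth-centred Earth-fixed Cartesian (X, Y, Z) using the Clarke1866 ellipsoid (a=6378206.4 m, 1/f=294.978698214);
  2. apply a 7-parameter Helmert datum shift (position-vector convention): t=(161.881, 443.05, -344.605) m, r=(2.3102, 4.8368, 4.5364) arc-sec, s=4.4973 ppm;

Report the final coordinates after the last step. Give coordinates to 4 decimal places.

start: φ=54.171745°, λ=147.705087°, h=2093.715 m
→ ECEF (a=6378206.400, f=1/294.978698214): X=-3164069.3989, Y=1999848.4737, Z=5149451.7632
→ Helmert 7p (PV): X=-3163844.9783, Y=2000173.2546, Z=5149226.9117

X=-3163844.9783 m, Y=2000173.2546 m, Z=5149226.9117 m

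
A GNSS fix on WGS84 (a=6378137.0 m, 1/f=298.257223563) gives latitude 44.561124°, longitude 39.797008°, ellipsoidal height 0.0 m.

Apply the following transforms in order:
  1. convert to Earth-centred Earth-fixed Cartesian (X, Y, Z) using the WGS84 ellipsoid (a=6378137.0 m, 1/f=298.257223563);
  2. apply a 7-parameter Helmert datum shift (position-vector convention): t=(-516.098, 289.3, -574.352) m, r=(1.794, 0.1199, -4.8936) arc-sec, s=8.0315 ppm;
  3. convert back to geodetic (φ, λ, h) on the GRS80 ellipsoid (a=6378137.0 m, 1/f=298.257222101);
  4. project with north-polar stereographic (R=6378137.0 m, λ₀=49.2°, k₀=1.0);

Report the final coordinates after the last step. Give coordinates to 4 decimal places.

E=-872189.3177 m, N=-5269729.6248 m

start: φ=44.561124°, λ=39.797008°, h=0.000 m
→ ECEF (a=6378137.000, f=1/298.257223563): X=3497336.4199, Y=2913561.4552, Z=4452730.2305
→ Helmert 7p (PV): X=3496920.1234, Y=2913752.4529, Z=4452214.9487
→ geod (Bowring, a=6378137.000): φ=44.55906751°, λ=39.80220928°, h=-502.3276 m
→ stereo (R=6378137.0, λ₀=49.2°): E=-872189.3177, N=-5269729.6248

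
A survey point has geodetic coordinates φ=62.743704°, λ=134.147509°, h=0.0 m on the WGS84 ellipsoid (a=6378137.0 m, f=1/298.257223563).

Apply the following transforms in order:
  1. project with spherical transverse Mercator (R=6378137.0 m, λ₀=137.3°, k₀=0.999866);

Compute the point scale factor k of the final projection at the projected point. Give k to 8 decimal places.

start: φ=62.743704°, λ=134.147509°, h=0.000 m
→ into tm (λ₀=137.3°): φ=62.74370400°, λ−λ₀=-3.15249100°
scale k = 1.00018326

1.00018326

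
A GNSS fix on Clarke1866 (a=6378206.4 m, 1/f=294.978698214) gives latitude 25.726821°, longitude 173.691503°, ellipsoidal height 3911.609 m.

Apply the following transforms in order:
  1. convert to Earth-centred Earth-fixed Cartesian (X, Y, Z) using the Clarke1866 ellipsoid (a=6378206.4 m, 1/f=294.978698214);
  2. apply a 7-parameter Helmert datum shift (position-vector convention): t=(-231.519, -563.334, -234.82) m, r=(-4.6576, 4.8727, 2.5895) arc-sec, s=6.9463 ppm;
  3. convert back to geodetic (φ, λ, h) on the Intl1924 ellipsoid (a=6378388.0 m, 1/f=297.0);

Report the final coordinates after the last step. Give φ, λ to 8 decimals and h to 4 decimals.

φ=25.72442925°, λ=173.69736518°, h=3796.7745 m

start: φ=25.726821°, λ=173.691503°, h=3911.609 m
→ ECEF (a=6378206.400, f=1/294.978698214): X=-5718314.1314, Y=632166.1372, Z=2753370.3721
→ Helmert 7p (PV): X=-5718528.2632, Y=631597.5782, Z=2753275.4906
→ geod (Bowring, a=6378388.000): φ=25.72442925°, λ=173.69736518°, h=3796.7745 m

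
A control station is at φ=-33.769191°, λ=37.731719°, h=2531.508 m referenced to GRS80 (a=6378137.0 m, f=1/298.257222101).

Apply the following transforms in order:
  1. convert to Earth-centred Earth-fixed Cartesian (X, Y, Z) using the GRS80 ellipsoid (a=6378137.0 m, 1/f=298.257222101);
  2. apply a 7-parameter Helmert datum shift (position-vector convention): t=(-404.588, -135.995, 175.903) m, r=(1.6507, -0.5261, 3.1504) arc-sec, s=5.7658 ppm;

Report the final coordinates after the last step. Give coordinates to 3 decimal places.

start: φ=-33.769191°, λ=37.731719°, h=2531.508 m
→ ECEF (a=6378137.000, f=1/298.257222101): X=4199310.8325, Y=3249311.2713, Z=-3526600.3952
→ Helmert 7p (PV): X=4198889.8230, Y=3249286.3730, Z=-3526408.1112

X=4198889.823 m, Y=3249286.373 m, Z=-3526408.111 m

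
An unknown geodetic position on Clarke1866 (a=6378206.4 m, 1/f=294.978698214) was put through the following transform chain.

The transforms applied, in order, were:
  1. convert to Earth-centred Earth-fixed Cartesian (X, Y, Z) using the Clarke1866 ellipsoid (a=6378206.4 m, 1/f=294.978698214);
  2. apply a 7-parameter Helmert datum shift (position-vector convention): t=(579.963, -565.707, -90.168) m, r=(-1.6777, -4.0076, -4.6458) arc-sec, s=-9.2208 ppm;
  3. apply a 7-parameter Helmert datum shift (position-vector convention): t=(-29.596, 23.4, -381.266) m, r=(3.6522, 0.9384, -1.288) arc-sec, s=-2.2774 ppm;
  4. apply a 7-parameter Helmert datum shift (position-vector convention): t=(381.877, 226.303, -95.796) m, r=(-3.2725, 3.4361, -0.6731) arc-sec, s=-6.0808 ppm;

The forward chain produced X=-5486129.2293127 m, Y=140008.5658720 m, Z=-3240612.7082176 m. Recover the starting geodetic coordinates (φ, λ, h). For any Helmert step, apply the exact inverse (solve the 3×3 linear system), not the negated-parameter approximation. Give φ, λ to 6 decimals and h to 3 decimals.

φ=-30.723836°, λ=178.536674°, h=1322.282 m

start: X=-5486129.2293, Y=140008.5659, Z=-3240612.7082 m
→ Helmert⁻¹: X=-5486490.9406, Y=139816.6231, Z=-3240625.7967
→ Helmert⁻¹: X=-5486459.9702, Y=139701.9083, Z=-3240279.3443
→ Helmert⁻¹: X=-5487156.6391, Y=140171.6730, Z=-3240111.3015
→ geod (Bowring, a=6378206.400): φ=-30.72383600°, λ=178.53667400°, h=1322.2820 m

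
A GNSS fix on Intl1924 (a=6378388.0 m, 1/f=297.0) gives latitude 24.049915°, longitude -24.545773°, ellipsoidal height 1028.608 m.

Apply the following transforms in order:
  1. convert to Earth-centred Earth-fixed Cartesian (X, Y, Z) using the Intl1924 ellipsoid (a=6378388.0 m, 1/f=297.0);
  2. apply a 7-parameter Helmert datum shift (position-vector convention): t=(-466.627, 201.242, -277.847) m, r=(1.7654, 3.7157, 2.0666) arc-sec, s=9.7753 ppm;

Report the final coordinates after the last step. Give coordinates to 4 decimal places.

start: φ=24.049915°, λ=-24.545773°, h=1028.608 m
→ ECEF (a=6378388.000, f=1/297.0): X=5302121.1705, Y=-2421433.2209, Z=2583786.3424
→ Helmert 7p (PV): X=5301777.1796, Y=-2421224.6404, Z=2583417.5131

X=5301777.1796 m, Y=-2421224.6404 m, Z=2583417.5131 m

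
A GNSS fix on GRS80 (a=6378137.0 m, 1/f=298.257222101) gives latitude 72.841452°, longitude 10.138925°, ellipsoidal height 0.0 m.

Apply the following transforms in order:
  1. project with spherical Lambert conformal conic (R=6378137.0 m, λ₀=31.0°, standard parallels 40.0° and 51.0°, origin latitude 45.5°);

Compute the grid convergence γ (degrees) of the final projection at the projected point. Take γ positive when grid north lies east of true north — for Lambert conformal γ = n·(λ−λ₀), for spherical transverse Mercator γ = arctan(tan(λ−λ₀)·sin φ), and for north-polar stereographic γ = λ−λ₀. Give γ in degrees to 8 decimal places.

-14.90216223

start: φ=72.841452°, λ=10.138925°, h=0.000 m
→ into lcc (λ₀=31.0°): φ=72.84145200°, λ−λ₀=-20.86107500°
convergence γ = -14.90216223°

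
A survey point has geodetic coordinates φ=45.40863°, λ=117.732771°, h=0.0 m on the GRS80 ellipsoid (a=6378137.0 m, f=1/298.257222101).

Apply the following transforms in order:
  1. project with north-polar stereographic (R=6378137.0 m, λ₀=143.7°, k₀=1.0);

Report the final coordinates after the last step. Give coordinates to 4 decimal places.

E=-2290257.8847 m, N=-4702549.1386 m

start: φ=45.408630°, λ=117.732771°, h=0.000 m
→ stereo (R=6378137.0, λ₀=143.7°): E=-2290257.8847, N=-4702549.1386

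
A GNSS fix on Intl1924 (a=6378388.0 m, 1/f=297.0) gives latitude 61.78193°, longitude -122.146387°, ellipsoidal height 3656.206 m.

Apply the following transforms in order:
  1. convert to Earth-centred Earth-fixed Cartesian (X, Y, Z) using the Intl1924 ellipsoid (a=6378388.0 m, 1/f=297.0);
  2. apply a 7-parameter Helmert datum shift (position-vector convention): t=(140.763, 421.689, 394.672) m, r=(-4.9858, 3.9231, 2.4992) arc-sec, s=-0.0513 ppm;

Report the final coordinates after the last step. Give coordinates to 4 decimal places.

start: φ=61.781930°, λ=-122.146387°, h=3656.206 m
→ ECEF (a=6378388.000, f=1/297.0): X=-1609829.1407, Y=-2561678.0554, Z=5600409.3913
→ Helmert 7p (PV): X=-1609550.7384, Y=-2561140.3683, Z=5600896.3149

X=-1609550.7384 m, Y=-2561140.3683 m, Z=5600896.3149 m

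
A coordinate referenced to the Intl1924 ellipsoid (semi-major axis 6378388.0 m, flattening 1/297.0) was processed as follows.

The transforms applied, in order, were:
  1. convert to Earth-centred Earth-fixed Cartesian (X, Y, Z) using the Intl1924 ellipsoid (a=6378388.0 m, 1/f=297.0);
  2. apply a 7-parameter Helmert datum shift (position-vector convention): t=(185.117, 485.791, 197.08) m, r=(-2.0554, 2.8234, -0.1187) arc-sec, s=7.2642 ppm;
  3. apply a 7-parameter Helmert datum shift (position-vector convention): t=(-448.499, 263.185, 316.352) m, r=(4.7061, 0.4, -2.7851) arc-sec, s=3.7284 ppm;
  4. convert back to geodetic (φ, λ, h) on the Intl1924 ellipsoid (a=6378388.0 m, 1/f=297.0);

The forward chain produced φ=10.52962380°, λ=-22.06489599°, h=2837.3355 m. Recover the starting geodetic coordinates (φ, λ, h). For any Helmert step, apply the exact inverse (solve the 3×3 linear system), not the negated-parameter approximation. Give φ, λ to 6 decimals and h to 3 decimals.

φ=10.525309°, λ=-22.069460°, h=3190.160 m

start: φ=10.529624°, λ=-22.064896°, h=2837.335 m
→ ECEF (a=6378388.000, f=1/297.0): X=5814924.1717, Y=-2357046.7679, Z=1158423.8176
→ Helmert⁻¹: X=5815380.5710, Y=-2357196.2169, Z=1158168.2066
→ Helmert⁻¹: X=5815138.7171, Y=-2357673.0744, Z=1158018.8200
→ geod (Bowring, a=6378388.000): φ=10.52530900°, λ=-22.06946000°, h=3190.1600 m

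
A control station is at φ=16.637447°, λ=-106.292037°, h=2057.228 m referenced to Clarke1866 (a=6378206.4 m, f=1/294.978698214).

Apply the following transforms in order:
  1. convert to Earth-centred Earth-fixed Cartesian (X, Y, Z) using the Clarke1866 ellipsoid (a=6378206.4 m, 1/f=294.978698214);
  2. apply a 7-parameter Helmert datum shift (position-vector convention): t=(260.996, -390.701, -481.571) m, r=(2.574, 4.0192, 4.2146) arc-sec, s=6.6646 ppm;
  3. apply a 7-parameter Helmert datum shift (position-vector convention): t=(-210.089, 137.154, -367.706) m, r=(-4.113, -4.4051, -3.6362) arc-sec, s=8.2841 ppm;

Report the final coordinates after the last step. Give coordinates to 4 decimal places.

X=-1715381.9698 m, Y=-5869640.4676 m, Z=1814124.0149 m

start: φ=16.637447°, λ=-106.292037°, h=2057.228 m
→ ECEF (a=6378206.400, f=1/294.978698214): X=-1715420.3020, Y=-5869307.8921, Z=1814905.5637
→ Helmert 7p (PV): X=-1715015.4456, Y=-5869795.4096, Z=1814396.2704
→ Helmert 7p (PV): X=-1715381.9698, Y=-5869640.4676, Z=1814124.0149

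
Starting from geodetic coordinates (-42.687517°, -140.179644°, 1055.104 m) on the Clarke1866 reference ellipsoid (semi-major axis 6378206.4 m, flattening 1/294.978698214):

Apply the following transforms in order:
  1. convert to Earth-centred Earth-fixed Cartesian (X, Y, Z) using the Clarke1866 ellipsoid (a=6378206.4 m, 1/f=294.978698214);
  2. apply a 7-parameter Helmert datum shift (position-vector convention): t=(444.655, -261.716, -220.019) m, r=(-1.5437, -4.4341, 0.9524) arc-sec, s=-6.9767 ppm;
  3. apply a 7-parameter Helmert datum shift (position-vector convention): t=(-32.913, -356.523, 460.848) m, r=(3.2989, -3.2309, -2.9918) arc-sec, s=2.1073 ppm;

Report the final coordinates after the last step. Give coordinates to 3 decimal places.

X=-3606589.457 m, Y=-3008066.292 m, Z=-4302461.366 m

start: φ=-42.687517°, λ=-140.179644°, h=1055.104 m
→ ECEF (a=6378206.400, f=1/294.978698214): X=-3607148.9149, Y=-3007534.9706, Z=-4302563.5120
→ Helmert 7p (PV): X=-3606572.7151, Y=-3007824.5598, Z=-4302808.5477
→ Helmert 7p (PV): X=-3606589.4571, Y=-3008066.2918, Z=-4302461.3657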